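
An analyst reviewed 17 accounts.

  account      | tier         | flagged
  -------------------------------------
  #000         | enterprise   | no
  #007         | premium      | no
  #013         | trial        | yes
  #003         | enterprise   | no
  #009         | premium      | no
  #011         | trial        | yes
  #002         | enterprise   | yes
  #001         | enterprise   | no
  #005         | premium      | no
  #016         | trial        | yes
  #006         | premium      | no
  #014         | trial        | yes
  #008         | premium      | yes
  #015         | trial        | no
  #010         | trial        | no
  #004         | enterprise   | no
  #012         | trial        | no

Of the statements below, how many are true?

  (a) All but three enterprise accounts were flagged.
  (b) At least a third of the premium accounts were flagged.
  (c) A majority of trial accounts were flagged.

(a) enterprise: |A| = 5, |A ∩ B| = 1; needs |A ∖ B| = 3 — false.
(b) premium: |A| = 5, |A ∩ B| = 1; needs |A ∩ B| / |A| ≥ 1/3 — false.
(c) trial: |A| = 7, |A ∩ B| = 4; needs |A ∩ B| > |A ∖ B| — true.

1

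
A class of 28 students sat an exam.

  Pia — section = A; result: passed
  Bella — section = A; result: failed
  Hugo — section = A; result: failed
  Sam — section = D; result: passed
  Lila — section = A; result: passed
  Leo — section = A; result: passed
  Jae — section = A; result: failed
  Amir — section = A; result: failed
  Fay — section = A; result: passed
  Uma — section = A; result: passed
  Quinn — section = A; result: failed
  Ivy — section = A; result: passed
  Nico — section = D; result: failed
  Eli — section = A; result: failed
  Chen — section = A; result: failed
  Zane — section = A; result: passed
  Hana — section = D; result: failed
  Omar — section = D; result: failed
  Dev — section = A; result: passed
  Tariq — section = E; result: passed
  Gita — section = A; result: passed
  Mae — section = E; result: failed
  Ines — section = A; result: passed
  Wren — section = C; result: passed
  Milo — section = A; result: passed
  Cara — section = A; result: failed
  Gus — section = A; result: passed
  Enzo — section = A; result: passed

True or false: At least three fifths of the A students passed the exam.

True

'At least three fifths of the A students passed the exam' holds iff |A ∩ B| / |A| ≥ 3/5.
|A| = 21, |A ∩ B| = 13, |A ∖ B| = 8.
|A ∩ B|/|A| = 13/21, so the statement is true.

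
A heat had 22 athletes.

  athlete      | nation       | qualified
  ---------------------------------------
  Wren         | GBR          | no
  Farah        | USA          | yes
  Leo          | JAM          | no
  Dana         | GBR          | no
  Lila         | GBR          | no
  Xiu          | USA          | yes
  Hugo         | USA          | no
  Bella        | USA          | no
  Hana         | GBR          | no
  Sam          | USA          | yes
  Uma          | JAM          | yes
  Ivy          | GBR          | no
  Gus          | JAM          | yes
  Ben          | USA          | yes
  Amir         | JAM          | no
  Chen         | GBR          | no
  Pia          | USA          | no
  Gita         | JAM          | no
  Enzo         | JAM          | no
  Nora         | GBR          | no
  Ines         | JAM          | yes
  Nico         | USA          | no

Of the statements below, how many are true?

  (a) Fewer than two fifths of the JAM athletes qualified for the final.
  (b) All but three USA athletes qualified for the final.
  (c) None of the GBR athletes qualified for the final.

(a) JAM: |A| = 7, |A ∩ B| = 3; needs |A ∩ B| / |A| < 2/5 — false.
(b) USA: |A| = 8, |A ∩ B| = 4; needs |A ∖ B| = 3 — false.
(c) GBR: |A| = 7, |A ∩ B| = 0; needs A ∩ B = ∅ (|A ∩ B| = 0) — true.

1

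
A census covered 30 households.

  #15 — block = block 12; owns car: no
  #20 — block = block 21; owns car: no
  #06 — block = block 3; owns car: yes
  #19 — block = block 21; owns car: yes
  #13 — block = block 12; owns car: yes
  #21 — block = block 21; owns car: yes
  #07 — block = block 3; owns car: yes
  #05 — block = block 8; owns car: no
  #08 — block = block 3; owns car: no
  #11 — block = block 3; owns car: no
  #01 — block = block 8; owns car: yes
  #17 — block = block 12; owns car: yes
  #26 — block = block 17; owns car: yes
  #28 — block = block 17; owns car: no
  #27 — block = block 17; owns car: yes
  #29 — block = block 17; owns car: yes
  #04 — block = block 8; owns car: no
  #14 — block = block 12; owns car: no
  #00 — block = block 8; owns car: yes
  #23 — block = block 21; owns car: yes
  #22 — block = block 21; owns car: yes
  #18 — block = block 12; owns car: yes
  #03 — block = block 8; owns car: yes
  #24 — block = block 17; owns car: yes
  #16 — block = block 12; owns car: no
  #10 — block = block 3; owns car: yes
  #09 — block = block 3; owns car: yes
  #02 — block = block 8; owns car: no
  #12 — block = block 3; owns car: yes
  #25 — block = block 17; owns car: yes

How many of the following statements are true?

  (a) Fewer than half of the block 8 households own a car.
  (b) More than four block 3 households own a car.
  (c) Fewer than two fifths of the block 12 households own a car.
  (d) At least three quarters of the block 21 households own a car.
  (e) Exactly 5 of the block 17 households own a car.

(a) block 8: |A| = 6, |A ∩ B| = 3; needs |A ∩ B| < |A ∖ B| — false.
(b) block 3: |A| = 7, |A ∩ B| = 5; needs |A ∩ B| > 4 — true.
(c) block 12: |A| = 6, |A ∩ B| = 3; needs |A ∩ B| / |A| < 2/5 — false.
(d) block 21: |A| = 5, |A ∩ B| = 4; needs |A ∩ B| / |A| ≥ 3/4 — true.
(e) block 17: |A| = 6, |A ∩ B| = 5; needs |A ∩ B| = 5 — true.

3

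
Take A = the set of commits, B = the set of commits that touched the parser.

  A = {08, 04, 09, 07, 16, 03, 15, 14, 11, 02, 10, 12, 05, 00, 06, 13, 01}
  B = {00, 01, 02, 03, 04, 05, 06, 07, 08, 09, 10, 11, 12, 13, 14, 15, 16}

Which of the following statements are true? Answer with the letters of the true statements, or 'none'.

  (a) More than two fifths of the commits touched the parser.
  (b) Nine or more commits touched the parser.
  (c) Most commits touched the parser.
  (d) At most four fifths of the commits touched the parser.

(a), (b), (c)

|A| = 17, |A ∩ B| = 17, |A ∖ B| = 0.
(a) |A ∩ B| / |A| > 2/5: holds.
(b) |A ∩ B| ≥ 9: holds.
(c) |A ∩ B| > |A ∖ B|: holds.
(d) |A ∩ B| / |A| ≤ 4/5: fails.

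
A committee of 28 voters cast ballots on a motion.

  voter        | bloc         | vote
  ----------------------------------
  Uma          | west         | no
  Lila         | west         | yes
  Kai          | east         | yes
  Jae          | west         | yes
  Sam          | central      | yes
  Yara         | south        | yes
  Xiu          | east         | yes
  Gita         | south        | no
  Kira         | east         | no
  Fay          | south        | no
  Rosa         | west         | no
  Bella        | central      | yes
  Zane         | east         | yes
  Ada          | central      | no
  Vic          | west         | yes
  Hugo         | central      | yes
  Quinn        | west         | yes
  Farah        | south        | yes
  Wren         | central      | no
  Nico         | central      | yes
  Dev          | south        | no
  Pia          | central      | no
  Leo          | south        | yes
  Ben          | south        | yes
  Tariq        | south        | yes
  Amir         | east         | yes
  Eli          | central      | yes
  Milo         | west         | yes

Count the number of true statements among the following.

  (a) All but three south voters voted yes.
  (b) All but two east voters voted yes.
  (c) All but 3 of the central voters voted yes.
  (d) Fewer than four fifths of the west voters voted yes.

3

(a) south: |A| = 8, |A ∩ B| = 5; needs |A ∖ B| = 3 — true.
(b) east: |A| = 5, |A ∩ B| = 4; needs |A ∖ B| = 2 — false.
(c) central: |A| = 8, |A ∩ B| = 5; needs |A ∖ B| = 3 — true.
(d) west: |A| = 7, |A ∩ B| = 5; needs |A ∩ B| / |A| < 4/5 — true.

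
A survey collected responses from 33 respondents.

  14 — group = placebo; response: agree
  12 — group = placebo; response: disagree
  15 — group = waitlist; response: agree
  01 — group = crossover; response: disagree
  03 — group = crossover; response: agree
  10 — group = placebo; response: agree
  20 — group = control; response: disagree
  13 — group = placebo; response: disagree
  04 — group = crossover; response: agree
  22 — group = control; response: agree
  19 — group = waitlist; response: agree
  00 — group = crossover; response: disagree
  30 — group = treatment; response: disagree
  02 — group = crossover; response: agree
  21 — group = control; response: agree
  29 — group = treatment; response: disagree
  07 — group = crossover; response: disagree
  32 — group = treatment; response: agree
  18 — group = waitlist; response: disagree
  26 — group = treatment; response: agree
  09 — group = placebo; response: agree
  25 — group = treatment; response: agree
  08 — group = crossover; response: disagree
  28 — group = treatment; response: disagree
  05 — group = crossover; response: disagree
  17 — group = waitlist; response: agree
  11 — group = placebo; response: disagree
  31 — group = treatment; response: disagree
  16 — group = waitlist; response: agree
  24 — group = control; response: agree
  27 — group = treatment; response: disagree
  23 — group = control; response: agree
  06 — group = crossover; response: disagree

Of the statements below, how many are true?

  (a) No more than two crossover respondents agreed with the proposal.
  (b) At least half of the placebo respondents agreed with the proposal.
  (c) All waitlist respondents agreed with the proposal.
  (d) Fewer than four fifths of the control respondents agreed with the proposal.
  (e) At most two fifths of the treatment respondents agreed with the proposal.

(a) crossover: |A| = 9, |A ∩ B| = 3; needs |A ∩ B| ≤ 2 — false.
(b) placebo: |A| = 6, |A ∩ B| = 3; needs |A ∩ B| ≥ |A ∖ B| — true.
(c) waitlist: |A| = 5, |A ∩ B| = 4; needs A ⊆ B, i.e. every element of A is in B (|A ∖ B| = 0) — false.
(d) control: |A| = 5, |A ∩ B| = 4; needs |A ∩ B| / |A| < 4/5 — false.
(e) treatment: |A| = 8, |A ∩ B| = 3; needs |A ∩ B| / |A| ≤ 2/5 — true.

2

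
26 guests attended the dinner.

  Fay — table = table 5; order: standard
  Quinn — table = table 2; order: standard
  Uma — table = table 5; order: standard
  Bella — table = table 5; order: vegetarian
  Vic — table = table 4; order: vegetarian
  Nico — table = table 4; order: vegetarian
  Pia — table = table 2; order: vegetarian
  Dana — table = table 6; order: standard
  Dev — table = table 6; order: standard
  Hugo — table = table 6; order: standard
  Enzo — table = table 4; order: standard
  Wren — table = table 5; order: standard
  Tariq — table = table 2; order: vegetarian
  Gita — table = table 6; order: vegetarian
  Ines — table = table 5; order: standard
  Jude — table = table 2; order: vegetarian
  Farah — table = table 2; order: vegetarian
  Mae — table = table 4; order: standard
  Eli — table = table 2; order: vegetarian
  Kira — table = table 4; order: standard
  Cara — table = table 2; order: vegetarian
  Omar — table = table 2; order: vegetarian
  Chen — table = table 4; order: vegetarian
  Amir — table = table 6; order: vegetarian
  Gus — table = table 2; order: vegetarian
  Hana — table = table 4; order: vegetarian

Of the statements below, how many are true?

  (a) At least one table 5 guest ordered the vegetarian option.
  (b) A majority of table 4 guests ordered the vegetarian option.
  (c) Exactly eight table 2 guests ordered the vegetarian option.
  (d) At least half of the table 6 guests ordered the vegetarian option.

3

(a) table 5: |A| = 5, |A ∩ B| = 1; needs A ∩ B ≠ ∅ (|A ∩ B| ≥ 1) — true.
(b) table 4: |A| = 7, |A ∩ B| = 4; needs |A ∩ B| > |A ∖ B| — true.
(c) table 2: |A| = 9, |A ∩ B| = 8; needs |A ∩ B| = 8 — true.
(d) table 6: |A| = 5, |A ∩ B| = 2; needs |A ∩ B| ≥ |A ∖ B| — false.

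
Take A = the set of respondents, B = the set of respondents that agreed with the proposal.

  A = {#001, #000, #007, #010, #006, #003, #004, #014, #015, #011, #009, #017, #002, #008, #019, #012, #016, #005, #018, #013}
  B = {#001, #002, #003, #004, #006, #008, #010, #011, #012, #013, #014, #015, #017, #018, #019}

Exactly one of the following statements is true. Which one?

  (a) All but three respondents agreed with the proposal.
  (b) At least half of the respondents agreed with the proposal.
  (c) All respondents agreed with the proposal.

|A| = 20, |A ∩ B| = 15, |A ∖ B| = 5.
(a) requires |A ∖ B| = 3: false.
(b) requires |A ∩ B| ≥ |A ∖ B|: true.
(c) requires A ⊆ B, i.e. every element of A is in B (|A ∖ B| = 0): false.

(b)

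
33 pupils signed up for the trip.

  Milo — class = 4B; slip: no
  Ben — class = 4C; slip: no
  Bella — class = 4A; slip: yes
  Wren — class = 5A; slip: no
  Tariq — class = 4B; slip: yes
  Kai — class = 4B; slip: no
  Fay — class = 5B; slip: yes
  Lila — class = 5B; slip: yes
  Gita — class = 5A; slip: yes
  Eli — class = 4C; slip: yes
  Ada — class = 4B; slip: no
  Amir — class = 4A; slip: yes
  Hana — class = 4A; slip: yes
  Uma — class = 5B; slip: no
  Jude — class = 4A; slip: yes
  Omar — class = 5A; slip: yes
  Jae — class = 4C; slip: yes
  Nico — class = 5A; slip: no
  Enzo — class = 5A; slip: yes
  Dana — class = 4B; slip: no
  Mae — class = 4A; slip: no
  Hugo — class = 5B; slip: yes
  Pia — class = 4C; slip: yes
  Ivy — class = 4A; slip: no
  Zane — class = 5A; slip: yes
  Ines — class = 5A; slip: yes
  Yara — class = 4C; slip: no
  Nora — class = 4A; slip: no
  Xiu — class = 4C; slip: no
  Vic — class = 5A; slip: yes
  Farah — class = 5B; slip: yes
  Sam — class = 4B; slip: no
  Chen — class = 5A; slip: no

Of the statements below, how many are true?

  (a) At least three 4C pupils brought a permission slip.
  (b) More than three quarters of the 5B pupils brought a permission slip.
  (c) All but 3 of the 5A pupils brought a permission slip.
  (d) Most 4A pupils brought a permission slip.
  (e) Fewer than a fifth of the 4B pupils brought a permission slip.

(a) 4C: |A| = 6, |A ∩ B| = 3; needs |A ∩ B| ≥ 3 — true.
(b) 5B: |A| = 5, |A ∩ B| = 4; needs |A ∩ B| / |A| > 3/4 — true.
(c) 5A: |A| = 9, |A ∩ B| = 6; needs |A ∖ B| = 3 — true.
(d) 4A: |A| = 7, |A ∩ B| = 4; needs |A ∩ B| > |A ∖ B| — true.
(e) 4B: |A| = 6, |A ∩ B| = 1; needs |A ∩ B| / |A| < 1/5 — true.

5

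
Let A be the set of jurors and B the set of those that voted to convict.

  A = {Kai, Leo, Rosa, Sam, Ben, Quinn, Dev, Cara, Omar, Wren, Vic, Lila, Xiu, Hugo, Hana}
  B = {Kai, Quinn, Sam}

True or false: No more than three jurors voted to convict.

True

'No more than three jurors voted to convict' holds iff |A ∩ B| ≤ 3.
|A| = 15, |A ∩ B| = 3, |A ∖ B| = 12.
|A ∩ B| = 3, so the statement is true.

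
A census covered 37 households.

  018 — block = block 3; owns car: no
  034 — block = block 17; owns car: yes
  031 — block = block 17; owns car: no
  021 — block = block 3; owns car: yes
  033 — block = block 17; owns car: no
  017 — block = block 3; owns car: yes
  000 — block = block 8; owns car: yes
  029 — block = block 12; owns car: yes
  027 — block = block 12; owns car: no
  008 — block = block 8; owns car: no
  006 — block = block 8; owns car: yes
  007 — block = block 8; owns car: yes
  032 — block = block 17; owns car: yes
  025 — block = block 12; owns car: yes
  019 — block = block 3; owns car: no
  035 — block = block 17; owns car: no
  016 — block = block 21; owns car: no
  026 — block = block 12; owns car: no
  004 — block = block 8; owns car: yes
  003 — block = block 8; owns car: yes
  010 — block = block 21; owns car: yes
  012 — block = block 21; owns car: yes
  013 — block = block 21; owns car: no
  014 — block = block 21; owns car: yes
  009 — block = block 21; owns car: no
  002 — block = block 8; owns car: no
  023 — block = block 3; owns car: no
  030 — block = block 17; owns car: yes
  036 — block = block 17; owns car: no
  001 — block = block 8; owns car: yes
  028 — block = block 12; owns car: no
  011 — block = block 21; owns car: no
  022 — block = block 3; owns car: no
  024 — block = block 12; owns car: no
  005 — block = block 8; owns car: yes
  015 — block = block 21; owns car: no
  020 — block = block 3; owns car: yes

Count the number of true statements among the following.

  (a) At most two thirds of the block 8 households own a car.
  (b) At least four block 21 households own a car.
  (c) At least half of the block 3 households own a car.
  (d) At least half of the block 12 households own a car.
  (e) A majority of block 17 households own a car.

0

(a) block 8: |A| = 9, |A ∩ B| = 7; needs |A ∩ B| / |A| ≤ 2/3 — false.
(b) block 21: |A| = 8, |A ∩ B| = 3; needs |A ∩ B| ≥ 4 — false.
(c) block 3: |A| = 7, |A ∩ B| = 3; needs |A ∩ B| ≥ |A ∖ B| — false.
(d) block 12: |A| = 6, |A ∩ B| = 2; needs |A ∩ B| ≥ |A ∖ B| — false.
(e) block 17: |A| = 7, |A ∩ B| = 3; needs |A ∩ B| > |A ∖ B| — false.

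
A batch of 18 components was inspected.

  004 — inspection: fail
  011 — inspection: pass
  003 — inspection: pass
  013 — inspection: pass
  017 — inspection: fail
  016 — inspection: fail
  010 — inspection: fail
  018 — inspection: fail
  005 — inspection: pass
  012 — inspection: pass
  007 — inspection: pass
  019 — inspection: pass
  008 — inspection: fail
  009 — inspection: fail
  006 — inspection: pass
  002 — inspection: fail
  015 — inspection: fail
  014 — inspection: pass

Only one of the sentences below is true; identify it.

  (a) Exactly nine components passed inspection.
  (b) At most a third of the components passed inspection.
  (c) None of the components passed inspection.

(a)

|A| = 18, |A ∩ B| = 9, |A ∖ B| = 9.
(a) requires |A ∩ B| = 9: true.
(b) requires |A ∩ B| / |A| ≤ 1/3: false.
(c) requires A ∩ B = ∅ (|A ∩ B| = 0): false.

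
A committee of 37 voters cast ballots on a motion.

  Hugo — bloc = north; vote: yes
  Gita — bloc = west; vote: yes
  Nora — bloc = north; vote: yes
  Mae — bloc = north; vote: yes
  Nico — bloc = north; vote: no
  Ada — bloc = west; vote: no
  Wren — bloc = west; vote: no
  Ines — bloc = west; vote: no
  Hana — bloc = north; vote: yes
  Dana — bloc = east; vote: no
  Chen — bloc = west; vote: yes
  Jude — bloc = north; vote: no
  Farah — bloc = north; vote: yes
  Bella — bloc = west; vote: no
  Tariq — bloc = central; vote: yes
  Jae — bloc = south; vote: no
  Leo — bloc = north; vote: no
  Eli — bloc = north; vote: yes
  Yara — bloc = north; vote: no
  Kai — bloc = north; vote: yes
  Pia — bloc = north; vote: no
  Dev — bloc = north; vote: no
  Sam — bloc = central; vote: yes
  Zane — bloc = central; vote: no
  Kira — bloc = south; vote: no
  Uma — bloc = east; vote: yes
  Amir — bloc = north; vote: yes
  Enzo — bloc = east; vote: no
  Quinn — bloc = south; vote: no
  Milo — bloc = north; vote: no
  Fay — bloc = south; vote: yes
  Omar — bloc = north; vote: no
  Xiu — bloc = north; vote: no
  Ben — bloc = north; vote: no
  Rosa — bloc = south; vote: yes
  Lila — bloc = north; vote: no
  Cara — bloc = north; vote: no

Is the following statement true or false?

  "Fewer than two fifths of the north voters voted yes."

False

The determiner here denotes the relation: |A ∩ B| / |A| < 2/5.
|A| = 20, |A ∩ B| = 8, |A ∖ B| = 12.
|A ∩ B|/|A| = 8/20, so the statement is false.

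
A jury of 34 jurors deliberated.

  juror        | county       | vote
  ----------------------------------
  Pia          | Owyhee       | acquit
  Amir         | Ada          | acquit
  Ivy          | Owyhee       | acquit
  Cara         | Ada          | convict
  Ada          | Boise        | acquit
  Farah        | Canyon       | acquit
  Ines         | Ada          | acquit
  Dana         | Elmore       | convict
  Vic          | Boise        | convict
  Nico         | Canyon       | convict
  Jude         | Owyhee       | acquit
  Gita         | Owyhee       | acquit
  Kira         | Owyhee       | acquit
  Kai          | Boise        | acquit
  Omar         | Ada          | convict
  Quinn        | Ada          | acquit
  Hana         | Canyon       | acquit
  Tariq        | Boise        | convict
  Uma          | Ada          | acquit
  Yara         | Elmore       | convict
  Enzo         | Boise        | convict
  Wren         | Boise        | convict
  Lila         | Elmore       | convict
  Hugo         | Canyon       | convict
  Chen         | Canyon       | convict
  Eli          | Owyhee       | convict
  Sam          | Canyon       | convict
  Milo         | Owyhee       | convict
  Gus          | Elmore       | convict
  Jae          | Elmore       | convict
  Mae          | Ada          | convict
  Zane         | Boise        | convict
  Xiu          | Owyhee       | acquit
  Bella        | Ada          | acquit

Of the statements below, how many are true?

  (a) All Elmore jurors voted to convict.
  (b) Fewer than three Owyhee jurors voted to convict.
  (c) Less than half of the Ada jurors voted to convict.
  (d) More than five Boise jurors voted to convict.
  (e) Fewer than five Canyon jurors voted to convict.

4

(a) Elmore: |A| = 5, |A ∩ B| = 5; needs A ⊆ B, i.e. every element of A is in B (|A ∖ B| = 0) — true.
(b) Owyhee: |A| = 8, |A ∩ B| = 2; needs |A ∩ B| < 3 — true.
(c) Ada: |A| = 8, |A ∩ B| = 3; needs |A ∩ B| < |A ∖ B| — true.
(d) Boise: |A| = 7, |A ∩ B| = 5; needs |A ∩ B| > 5 — false.
(e) Canyon: |A| = 6, |A ∩ B| = 4; needs |A ∩ B| < 5 — true.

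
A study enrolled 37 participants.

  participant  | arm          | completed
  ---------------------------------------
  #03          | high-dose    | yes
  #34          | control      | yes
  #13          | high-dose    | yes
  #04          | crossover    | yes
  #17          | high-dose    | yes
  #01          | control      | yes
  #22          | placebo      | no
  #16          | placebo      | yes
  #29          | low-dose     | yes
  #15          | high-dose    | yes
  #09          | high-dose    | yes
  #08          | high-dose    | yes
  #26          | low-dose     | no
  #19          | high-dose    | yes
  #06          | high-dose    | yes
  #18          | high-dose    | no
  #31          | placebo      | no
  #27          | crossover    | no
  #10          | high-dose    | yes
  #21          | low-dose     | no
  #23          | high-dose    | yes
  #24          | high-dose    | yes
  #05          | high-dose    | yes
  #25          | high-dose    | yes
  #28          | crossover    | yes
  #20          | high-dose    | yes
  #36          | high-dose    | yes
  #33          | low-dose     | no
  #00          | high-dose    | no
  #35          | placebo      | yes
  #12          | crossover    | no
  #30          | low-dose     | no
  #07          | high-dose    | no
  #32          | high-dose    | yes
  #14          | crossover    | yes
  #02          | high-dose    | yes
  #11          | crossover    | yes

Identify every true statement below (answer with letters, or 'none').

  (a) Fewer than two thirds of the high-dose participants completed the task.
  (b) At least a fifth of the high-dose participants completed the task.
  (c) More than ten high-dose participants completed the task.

|A| = 20, |A ∩ B| = 17, |A ∖ B| = 3.
(a) |A ∩ B| / |A| < 2/3: fails.
(b) |A ∩ B| / |A| ≥ 1/5: holds.
(c) |A ∩ B| > 10: holds.

(b), (c)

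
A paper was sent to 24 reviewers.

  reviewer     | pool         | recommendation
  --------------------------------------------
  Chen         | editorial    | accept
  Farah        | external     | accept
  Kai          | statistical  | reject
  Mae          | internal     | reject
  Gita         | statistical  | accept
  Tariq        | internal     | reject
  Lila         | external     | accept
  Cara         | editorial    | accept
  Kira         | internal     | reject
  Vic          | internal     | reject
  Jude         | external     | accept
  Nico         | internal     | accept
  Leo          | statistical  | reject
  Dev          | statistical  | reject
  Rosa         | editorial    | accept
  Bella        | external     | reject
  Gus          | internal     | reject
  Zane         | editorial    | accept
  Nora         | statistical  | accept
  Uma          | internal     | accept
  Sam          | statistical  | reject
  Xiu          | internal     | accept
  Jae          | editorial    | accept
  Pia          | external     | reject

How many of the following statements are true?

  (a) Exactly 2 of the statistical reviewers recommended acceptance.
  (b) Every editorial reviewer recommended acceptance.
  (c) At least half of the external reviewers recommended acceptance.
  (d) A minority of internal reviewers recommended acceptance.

(a) statistical: |A| = 6, |A ∩ B| = 2; needs |A ∩ B| = 2 — true.
(b) editorial: |A| = 5, |A ∩ B| = 5; needs A ⊆ B, i.e. every element of A is in B (|A ∖ B| = 0) — true.
(c) external: |A| = 5, |A ∩ B| = 3; needs |A ∩ B| ≥ |A ∖ B| — true.
(d) internal: |A| = 8, |A ∩ B| = 3; needs |A ∩ B| < |A ∖ B| — true.

4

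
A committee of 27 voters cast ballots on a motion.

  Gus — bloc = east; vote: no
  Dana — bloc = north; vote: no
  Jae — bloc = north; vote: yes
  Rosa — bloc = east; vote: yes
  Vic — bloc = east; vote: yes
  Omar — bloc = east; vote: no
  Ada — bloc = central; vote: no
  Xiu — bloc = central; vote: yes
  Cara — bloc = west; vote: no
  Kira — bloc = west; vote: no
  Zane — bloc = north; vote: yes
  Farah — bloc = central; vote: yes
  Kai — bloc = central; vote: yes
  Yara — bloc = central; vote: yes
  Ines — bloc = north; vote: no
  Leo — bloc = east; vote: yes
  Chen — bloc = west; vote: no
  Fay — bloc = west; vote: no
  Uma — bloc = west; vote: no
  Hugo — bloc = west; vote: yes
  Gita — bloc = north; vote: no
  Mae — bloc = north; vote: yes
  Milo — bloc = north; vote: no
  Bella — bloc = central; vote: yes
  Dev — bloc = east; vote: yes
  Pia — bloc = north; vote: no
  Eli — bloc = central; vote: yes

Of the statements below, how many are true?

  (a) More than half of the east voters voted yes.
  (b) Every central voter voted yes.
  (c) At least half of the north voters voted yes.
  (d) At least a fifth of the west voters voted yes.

1

(a) east: |A| = 6, |A ∩ B| = 4; needs |A ∩ B| > |A ∖ B| — true.
(b) central: |A| = 7, |A ∩ B| = 6; needs A ⊆ B, i.e. every element of A is in B (|A ∖ B| = 0) — false.
(c) north: |A| = 8, |A ∩ B| = 3; needs |A ∩ B| ≥ |A ∖ B| — false.
(d) west: |A| = 6, |A ∩ B| = 1; needs |A ∩ B| / |A| ≥ 1/5 — false.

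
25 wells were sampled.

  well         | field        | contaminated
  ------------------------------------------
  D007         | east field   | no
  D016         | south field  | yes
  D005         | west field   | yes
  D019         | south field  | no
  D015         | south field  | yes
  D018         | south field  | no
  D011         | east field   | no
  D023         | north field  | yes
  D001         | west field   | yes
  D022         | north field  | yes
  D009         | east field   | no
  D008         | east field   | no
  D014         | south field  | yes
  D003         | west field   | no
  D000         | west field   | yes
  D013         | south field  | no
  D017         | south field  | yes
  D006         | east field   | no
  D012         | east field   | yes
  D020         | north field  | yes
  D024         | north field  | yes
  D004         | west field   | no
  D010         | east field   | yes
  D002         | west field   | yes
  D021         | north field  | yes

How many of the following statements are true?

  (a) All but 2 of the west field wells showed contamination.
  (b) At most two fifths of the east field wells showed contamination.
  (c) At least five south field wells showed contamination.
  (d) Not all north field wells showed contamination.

(a) west field: |A| = 6, |A ∩ B| = 4; needs |A ∖ B| = 2 — true.
(b) east field: |A| = 7, |A ∩ B| = 2; needs |A ∩ B| / |A| ≤ 2/5 — true.
(c) south field: |A| = 7, |A ∩ B| = 4; needs |A ∩ B| ≥ 5 — false.
(d) north field: |A| = 5, |A ∩ B| = 5; needs A ⊄ B (|A ∖ B| ≥ 1) — false.

2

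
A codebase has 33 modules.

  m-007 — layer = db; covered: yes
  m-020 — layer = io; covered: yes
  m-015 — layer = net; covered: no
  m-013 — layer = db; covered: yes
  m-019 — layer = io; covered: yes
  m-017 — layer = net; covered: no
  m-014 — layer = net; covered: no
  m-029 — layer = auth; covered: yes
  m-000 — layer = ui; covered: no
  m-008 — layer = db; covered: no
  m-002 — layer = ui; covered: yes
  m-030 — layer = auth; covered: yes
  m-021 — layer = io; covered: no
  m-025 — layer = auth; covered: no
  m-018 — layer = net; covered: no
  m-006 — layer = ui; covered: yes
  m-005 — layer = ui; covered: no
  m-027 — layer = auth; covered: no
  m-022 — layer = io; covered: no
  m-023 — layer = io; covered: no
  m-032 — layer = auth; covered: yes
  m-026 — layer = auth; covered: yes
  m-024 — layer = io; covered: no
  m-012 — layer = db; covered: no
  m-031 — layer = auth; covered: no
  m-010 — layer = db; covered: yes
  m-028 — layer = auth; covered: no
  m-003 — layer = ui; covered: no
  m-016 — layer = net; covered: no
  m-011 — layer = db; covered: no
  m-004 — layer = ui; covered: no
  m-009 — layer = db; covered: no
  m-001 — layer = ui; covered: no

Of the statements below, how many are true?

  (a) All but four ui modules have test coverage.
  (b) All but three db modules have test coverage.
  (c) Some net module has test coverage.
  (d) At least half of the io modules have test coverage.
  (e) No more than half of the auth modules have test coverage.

(a) ui: |A| = 7, |A ∩ B| = 2; needs |A ∖ B| = 4 — false.
(b) db: |A| = 7, |A ∩ B| = 3; needs |A ∖ B| = 3 — false.
(c) net: |A| = 5, |A ∩ B| = 0; needs A ∩ B ≠ ∅ (|A ∩ B| ≥ 1) — false.
(d) io: |A| = 6, |A ∩ B| = 2; needs |A ∩ B| ≥ |A ∖ B| — false.
(e) auth: |A| = 8, |A ∩ B| = 4; needs |A ∩ B| ≤ |A ∖ B| — true.

1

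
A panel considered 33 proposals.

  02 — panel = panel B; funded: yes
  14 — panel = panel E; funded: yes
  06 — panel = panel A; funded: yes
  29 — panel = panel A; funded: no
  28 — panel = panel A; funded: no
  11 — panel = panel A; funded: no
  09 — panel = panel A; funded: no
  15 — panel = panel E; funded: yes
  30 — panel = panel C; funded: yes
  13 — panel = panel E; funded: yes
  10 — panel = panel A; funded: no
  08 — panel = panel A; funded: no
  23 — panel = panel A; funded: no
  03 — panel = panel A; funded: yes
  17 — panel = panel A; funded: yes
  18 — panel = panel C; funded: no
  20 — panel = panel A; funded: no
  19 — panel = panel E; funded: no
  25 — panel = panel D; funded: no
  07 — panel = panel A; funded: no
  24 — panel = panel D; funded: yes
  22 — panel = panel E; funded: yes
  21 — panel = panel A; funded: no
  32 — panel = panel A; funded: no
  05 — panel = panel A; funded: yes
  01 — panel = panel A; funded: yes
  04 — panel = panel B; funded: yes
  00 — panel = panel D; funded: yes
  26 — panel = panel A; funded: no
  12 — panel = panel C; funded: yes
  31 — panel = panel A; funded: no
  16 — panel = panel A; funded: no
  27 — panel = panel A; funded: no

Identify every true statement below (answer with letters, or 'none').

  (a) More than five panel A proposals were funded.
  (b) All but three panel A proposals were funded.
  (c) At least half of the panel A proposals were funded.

none

|A| = 20, |A ∩ B| = 5, |A ∖ B| = 15.
(a) |A ∩ B| > 5: fails.
(b) |A ∖ B| = 3: fails.
(c) |A ∩ B| ≥ |A ∖ B|: fails.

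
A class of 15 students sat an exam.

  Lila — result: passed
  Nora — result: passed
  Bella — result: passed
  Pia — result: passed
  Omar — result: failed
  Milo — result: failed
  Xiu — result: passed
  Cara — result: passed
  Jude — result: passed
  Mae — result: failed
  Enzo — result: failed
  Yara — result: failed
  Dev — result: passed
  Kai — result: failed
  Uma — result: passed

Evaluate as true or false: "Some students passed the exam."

Truth condition: A ∩ B ≠ ∅ (|A ∩ B| ≥ 1).
|A| = 15, |A ∩ B| = 9, |A ∖ B| = 6.
So the statement is true.

True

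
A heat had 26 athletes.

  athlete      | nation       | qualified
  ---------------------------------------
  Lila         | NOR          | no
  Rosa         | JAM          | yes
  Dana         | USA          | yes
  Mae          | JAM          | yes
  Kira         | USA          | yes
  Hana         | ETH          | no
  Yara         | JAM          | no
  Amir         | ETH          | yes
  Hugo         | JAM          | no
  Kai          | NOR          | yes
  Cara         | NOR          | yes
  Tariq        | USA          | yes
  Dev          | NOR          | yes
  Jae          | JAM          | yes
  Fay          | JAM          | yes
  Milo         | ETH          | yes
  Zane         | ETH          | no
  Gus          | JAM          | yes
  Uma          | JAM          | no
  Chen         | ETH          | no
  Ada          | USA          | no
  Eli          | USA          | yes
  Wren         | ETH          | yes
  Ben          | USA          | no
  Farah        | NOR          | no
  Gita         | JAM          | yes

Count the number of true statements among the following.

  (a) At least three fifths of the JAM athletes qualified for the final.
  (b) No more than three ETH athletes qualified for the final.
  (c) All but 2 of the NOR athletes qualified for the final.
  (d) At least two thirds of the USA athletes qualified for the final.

4

(a) JAM: |A| = 9, |A ∩ B| = 6; needs |A ∩ B| / |A| ≥ 3/5 — true.
(b) ETH: |A| = 6, |A ∩ B| = 3; needs |A ∩ B| ≤ 3 — true.
(c) NOR: |A| = 5, |A ∩ B| = 3; needs |A ∖ B| = 2 — true.
(d) USA: |A| = 6, |A ∩ B| = 4; needs |A ∩ B| / |A| ≥ 2/3 — true.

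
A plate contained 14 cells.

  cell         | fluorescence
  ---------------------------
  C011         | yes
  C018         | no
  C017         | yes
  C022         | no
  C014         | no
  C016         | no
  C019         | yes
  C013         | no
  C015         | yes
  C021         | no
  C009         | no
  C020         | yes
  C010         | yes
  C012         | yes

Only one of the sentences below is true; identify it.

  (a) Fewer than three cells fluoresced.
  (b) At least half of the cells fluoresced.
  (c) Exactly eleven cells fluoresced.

(b)

|A| = 14, |A ∩ B| = 7, |A ∖ B| = 7.
(a) requires |A ∩ B| < 3: false.
(b) requires |A ∩ B| ≥ |A ∖ B|: true.
(c) requires |A ∩ B| = 11: false.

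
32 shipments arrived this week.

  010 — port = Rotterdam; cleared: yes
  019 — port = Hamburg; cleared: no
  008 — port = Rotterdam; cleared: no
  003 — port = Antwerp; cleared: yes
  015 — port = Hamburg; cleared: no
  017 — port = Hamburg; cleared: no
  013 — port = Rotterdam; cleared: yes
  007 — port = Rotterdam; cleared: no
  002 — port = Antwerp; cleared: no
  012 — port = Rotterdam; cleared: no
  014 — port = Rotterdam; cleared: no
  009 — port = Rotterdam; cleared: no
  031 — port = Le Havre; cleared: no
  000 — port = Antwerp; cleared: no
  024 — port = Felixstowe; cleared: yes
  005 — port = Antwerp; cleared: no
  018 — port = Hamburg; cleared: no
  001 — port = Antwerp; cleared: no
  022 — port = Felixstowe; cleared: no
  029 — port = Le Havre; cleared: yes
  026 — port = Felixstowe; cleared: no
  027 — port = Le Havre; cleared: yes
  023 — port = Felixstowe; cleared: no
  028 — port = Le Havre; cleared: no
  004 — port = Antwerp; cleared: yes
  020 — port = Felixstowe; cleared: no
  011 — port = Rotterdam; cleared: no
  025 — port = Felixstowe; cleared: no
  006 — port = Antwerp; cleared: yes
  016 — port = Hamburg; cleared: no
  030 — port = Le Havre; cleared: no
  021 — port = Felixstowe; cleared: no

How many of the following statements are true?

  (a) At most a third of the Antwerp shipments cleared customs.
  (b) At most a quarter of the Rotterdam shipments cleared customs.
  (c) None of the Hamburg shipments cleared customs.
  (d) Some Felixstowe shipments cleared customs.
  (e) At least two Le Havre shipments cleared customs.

4

(a) Antwerp: |A| = 7, |A ∩ B| = 3; needs |A ∩ B| / |A| ≤ 1/3 — false.
(b) Rotterdam: |A| = 8, |A ∩ B| = 2; needs |A ∩ B| / |A| ≤ 1/4 — true.
(c) Hamburg: |A| = 5, |A ∩ B| = 0; needs A ∩ B = ∅ (|A ∩ B| = 0) — true.
(d) Felixstowe: |A| = 7, |A ∩ B| = 1; needs A ∩ B ≠ ∅ (|A ∩ B| ≥ 1) — true.
(e) Le Havre: |A| = 5, |A ∩ B| = 2; needs |A ∩ B| ≥ 2 — true.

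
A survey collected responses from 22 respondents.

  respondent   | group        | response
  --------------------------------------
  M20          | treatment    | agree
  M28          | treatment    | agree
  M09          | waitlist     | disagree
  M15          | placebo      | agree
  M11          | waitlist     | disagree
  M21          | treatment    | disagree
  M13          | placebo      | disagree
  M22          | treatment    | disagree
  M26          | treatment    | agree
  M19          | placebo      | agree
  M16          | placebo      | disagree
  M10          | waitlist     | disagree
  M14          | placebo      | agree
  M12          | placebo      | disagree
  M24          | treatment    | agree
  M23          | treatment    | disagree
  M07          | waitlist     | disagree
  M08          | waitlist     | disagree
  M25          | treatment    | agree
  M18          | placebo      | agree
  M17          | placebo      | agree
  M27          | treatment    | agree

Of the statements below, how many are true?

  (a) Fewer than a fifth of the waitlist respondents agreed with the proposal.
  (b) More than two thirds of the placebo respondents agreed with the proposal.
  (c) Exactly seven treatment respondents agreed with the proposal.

1

(a) waitlist: |A| = 5, |A ∩ B| = 0; needs |A ∩ B| / |A| < 1/5 — true.
(b) placebo: |A| = 8, |A ∩ B| = 5; needs |A ∩ B| / |A| > 2/3 — false.
(c) treatment: |A| = 9, |A ∩ B| = 6; needs |A ∩ B| = 7 — false.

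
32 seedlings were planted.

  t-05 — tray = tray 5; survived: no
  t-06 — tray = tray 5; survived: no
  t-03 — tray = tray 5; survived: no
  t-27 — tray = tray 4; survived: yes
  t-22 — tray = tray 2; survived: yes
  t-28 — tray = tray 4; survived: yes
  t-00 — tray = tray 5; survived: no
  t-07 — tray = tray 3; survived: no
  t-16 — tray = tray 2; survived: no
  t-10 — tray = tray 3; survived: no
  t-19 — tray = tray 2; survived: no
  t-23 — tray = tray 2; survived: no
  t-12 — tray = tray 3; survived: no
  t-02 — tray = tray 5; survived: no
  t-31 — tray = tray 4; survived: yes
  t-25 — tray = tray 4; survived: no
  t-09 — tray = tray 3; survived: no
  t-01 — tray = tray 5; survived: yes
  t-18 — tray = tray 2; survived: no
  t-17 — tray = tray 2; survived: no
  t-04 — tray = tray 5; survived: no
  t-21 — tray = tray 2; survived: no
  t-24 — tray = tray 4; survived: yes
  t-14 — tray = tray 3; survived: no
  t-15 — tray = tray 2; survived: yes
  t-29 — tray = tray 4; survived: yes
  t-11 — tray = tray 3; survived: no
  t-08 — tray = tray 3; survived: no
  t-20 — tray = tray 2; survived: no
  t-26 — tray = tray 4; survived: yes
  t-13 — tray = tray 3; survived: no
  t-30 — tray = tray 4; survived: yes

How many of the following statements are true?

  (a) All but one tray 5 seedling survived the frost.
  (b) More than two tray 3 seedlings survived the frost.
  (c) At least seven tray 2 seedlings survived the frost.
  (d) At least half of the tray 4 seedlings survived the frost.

1

(a) tray 5: |A| = 7, |A ∩ B| = 1; needs |A ∖ B| = 1 — false.
(b) tray 3: |A| = 8, |A ∩ B| = 0; needs |A ∩ B| > 2 — false.
(c) tray 2: |A| = 9, |A ∩ B| = 2; needs |A ∩ B| ≥ 7 — false.
(d) tray 4: |A| = 8, |A ∩ B| = 7; needs |A ∩ B| ≥ |A ∖ B| — true.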